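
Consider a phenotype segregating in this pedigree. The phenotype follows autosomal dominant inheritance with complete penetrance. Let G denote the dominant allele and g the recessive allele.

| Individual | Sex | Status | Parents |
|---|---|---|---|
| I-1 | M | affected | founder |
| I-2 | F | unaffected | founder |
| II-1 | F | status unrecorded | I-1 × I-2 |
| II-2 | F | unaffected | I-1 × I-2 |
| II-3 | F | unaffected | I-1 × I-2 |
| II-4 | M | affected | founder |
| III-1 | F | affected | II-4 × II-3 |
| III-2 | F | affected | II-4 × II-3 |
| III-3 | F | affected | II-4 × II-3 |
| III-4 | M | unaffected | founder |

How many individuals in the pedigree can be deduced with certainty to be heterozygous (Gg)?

Obligate heterozygotes: I-1 is affected so carries G and passed g to II-2 (gg), so I-1 is Gg; III-1 is affected so carries G and received g from II-3 (gg), so III-1 is Gg; III-2 is affected so carries G and received g from II-3 (gg), so III-2 is Gg; III-3 is affected so carries G and received g from II-3 (gg), so III-3 is Gg.
Every other individual is either homozygous by phenotype or has at least one consistent homozygous assignment, so the count is 4.

4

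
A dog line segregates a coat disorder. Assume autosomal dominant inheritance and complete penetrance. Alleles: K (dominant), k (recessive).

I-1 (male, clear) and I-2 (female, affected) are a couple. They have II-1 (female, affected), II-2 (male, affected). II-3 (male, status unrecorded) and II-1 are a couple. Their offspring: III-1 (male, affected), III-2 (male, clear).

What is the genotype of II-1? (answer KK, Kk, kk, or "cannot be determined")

From phenotype alone, II-1 is KK or Kk.
II-1 is affected so carries K and received k from I-1 (kk), so II-1 is Kk.

Kk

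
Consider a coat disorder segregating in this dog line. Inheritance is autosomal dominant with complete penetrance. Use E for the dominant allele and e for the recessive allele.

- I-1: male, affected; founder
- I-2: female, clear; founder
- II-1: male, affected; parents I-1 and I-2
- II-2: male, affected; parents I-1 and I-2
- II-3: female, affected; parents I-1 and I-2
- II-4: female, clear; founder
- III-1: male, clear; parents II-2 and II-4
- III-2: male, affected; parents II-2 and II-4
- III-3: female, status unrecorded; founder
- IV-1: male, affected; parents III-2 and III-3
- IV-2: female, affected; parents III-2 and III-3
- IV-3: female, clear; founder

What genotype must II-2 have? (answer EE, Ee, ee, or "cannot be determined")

From phenotype alone, II-2 is EE or Ee.
II-2 is affected so carries E and received e from I-2 (ee), so II-2 is Ee.

Ee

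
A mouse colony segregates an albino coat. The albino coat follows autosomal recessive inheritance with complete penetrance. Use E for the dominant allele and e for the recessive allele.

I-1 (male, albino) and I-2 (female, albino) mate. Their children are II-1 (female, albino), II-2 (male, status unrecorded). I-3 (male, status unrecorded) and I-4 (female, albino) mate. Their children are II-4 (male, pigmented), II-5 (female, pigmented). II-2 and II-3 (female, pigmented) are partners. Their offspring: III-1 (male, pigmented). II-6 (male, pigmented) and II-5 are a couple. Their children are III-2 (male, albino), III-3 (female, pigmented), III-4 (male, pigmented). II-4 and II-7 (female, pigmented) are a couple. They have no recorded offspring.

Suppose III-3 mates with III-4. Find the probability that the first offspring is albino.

II-6 is pigmented so carries E and passed e to III-2 (ee), so II-6 is Ee.
II-5 is pigmented so carries E and received e from I-4 (ee), so II-5 is Ee.
III-3 is a pigmented offspring of II-6 (Ee) × II-5 (Ee), whose cross gives 1/4 EE : 1/2 Ee : 1/4 ee; conditioning on being pigmented, III-3 is EE with probability 1/3, Ee with probability 2/3.
III-4 is a pigmented offspring of II-6 (Ee) × II-5 (Ee), whose cross gives 1/4 EE : 1/2 Ee : 1/4 ee; conditioning on being pigmented, III-4 is EE with probability 1/3, Ee with probability 2/3.
Summing over parental genotype combinations, P(offspring is albino) = 4/9·1/4 = 1/9.

1/9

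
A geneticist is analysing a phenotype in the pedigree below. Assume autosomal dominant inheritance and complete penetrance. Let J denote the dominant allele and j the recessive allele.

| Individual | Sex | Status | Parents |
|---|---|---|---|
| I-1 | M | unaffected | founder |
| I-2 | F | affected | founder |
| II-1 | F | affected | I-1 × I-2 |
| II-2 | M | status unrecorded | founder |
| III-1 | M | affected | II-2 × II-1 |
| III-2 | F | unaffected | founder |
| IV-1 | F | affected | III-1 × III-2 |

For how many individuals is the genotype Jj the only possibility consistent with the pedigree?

2

Obligate heterozygotes: II-1 is affected so carries J and received j from I-1 (jj), so II-1 is Jj; IV-1 is affected so carries J and received j from III-2 (jj), so IV-1 is Jj.
Every other individual is either homozygous by phenotype or has at least one consistent homozygous assignment, so the count is 2.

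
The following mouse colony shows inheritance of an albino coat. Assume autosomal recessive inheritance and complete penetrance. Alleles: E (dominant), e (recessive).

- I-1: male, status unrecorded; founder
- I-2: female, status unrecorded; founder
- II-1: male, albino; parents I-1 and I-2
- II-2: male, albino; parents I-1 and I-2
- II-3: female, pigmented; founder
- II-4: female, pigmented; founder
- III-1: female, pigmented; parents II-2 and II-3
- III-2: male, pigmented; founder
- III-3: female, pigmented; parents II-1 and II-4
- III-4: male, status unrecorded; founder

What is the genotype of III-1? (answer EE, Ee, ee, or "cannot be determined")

From phenotype alone, III-1 is EE or Ee.
III-1 is pigmented so carries E and received e from II-2 (ee), so III-1 is Ee.

Ee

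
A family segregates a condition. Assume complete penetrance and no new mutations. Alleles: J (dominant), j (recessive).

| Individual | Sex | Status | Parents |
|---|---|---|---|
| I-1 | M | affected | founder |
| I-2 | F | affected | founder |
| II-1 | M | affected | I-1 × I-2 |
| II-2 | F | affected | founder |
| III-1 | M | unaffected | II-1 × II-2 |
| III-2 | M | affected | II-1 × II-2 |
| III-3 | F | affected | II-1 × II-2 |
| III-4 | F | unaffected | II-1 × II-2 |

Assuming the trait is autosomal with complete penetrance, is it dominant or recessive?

II-1 and II-2 are both affected yet have an unaffected child III-1. Under a recessive model two affected parents are homozygous and every child would be affected, so the trait cannot be recessive.

dominant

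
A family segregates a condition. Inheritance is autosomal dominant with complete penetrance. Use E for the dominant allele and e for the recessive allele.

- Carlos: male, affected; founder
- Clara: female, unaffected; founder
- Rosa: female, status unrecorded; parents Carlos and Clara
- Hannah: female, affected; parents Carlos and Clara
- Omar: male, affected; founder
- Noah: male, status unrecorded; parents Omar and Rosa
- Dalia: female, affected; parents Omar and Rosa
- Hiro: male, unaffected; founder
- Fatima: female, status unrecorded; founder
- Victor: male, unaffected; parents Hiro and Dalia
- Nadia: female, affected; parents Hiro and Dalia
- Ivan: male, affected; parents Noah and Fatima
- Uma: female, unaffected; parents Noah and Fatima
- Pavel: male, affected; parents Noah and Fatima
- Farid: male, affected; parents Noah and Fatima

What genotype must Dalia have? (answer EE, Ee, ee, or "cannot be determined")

Ee

From phenotype alone, Dalia is EE or Ee.
Dalia is affected so carries E and passed e to Victor (ee), so Dalia is Ee.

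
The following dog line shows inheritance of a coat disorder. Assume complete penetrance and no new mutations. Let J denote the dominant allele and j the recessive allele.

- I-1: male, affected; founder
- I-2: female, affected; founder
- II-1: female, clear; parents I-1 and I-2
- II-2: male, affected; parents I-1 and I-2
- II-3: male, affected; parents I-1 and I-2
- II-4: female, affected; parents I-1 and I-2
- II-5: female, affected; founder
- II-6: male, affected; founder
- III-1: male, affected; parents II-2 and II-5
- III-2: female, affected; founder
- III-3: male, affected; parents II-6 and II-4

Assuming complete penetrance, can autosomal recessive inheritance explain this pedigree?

Under autosomal recessive, II-1 (clear, female) cannot arise from I-1 (affected) × I-2 (affected).

No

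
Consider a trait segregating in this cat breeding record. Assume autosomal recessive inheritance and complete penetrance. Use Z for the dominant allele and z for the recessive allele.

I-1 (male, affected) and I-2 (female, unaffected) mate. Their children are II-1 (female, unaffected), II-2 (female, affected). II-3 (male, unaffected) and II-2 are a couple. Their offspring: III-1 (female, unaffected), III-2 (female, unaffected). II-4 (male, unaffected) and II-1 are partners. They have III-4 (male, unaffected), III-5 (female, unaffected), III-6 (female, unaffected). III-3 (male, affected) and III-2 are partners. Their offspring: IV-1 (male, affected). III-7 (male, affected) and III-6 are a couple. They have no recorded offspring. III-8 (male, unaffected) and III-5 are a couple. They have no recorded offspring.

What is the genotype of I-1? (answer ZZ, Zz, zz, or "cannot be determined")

zz

I-1 is affected, so I-1 is zz.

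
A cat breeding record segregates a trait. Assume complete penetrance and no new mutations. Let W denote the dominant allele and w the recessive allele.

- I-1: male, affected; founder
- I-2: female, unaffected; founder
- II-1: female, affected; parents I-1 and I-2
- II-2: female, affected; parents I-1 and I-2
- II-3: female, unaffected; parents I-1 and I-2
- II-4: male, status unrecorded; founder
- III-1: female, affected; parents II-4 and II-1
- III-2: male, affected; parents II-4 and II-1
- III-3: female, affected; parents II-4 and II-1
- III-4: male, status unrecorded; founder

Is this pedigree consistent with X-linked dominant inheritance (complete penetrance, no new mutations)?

No

Under X-linked dominant, II-3 (unaffected, female) cannot arise from I-1 (affected) × I-2 (unaffected).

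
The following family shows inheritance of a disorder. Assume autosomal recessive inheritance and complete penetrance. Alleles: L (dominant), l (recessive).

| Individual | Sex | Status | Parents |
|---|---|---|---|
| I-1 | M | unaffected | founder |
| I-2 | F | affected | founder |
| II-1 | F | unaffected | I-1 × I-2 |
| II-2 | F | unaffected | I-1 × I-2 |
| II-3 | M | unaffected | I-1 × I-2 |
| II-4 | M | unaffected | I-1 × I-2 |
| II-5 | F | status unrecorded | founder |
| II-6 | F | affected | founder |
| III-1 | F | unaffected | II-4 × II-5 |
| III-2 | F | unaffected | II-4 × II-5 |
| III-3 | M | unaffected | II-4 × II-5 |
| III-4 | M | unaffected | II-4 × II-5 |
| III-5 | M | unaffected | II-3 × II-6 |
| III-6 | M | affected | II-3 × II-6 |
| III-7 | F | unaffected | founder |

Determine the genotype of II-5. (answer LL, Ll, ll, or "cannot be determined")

II-5's phenotype is unrecorded, and no parent or child forces a single allele at both positions; consistent genotype assignments exist with II-5 as LL or Ll or ll.

cannot be determined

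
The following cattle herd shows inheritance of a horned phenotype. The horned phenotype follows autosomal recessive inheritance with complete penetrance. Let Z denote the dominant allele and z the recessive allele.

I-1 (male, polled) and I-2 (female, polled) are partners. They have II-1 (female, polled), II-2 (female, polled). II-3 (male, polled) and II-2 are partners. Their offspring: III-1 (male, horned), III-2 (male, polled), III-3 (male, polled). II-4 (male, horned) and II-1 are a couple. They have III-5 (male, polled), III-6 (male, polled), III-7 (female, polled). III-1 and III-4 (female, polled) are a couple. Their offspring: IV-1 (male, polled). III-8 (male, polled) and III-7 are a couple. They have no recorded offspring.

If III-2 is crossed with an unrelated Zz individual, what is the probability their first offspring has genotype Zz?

II-3 is polled so carries Z and passed z to III-1 (zz), so II-3 is Zz.
II-2 is polled so carries Z and passed z to III-1 (zz), so II-2 is Zz.
III-2 is a polled offspring of II-3 (Zz) × II-2 (Zz), whose cross gives 1/4 ZZ : 1/2 Zz : 1/4 zz; conditioning on being polled, III-2 is ZZ with probability 1/3, Zz with probability 2/3.
Summing over parental genotype combinations, P(offspring has genotype Zz) = 1/3·1/2 + 2/3·1/2 = 1/2.

1/2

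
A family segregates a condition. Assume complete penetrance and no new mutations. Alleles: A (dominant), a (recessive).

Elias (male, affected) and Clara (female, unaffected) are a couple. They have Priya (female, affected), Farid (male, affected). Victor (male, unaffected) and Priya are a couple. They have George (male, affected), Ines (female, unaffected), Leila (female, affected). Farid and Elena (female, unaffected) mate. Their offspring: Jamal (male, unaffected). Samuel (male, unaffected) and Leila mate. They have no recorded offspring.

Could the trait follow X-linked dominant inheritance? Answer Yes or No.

No

Under X-linked dominant, Farid (affected, male) cannot arise from Elias (affected) × Clara (unaffected).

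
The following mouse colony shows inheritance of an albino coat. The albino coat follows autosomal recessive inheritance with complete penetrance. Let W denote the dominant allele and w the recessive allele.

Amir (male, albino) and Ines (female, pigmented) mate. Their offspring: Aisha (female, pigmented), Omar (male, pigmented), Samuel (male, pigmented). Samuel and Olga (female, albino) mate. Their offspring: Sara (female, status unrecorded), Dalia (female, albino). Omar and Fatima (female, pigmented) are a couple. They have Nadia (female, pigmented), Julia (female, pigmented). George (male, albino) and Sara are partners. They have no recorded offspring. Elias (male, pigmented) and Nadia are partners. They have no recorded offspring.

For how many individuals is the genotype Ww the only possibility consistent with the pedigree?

Obligate heterozygotes: Aisha is pigmented so carries W and received w from Amir (ww), so Aisha is Ww; Omar is pigmented so carries W and received w from Amir (ww), so Omar is Ww; Samuel is pigmented so carries W and received w from Amir (ww), so Samuel is Ww.
Every other individual is either homozygous by phenotype or has at least one consistent homozygous assignment, so the count is 3.

3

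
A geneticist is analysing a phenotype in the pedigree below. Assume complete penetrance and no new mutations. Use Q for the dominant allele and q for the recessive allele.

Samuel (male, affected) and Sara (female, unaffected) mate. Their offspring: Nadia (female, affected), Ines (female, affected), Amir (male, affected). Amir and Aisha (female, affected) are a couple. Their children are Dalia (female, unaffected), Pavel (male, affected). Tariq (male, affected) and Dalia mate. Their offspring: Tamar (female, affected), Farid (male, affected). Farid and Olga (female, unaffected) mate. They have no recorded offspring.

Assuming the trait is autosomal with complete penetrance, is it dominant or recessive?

Amir and Aisha are both affected yet have an unaffected child Dalia. Under a recessive model two affected parents are homozygous and every child would be affected, so the trait cannot be recessive.

dominant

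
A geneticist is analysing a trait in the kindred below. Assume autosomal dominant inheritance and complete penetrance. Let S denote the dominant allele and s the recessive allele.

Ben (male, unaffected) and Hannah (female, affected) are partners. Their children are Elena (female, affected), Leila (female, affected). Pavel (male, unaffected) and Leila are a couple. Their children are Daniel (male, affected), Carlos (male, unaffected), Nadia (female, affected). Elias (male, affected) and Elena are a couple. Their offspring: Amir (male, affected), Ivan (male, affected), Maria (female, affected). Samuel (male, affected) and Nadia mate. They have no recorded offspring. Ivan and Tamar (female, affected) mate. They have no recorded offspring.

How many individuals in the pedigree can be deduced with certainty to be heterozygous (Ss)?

Obligate heterozygotes: Elena is affected so carries S and received s from Ben (ss), so Elena is Ss; Leila is affected so carries S and received s from Ben (ss), so Leila is Ss; Daniel is affected so carries S and received s from Pavel (ss), so Daniel is Ss; Nadia is affected so carries S and received s from Pavel (ss), so Nadia is Ss.
Every other individual is either homozygous by phenotype or has at least one consistent homozygous assignment, so the count is 4.

4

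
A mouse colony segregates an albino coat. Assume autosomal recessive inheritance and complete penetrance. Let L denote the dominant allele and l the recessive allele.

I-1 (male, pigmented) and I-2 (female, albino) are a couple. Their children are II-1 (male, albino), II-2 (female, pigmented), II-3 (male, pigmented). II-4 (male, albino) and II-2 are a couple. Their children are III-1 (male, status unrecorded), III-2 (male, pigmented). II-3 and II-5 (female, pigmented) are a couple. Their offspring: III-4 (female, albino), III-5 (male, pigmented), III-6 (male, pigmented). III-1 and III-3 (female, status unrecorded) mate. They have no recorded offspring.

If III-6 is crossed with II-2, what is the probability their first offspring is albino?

1/6

II-3 is pigmented so carries L and received l from I-2 (ll), so II-3 is Ll.
II-5 is pigmented so carries L and passed l to III-4 (ll), so II-5 is Ll.
III-6 is a pigmented offspring of II-3 (Ll) × II-5 (Ll), whose cross gives 1/4 LL : 1/2 Ll : 1/4 ll; conditioning on being pigmented, III-6 is LL with probability 1/3, Ll with probability 2/3.
II-2 is pigmented so carries L and received l from I-2 (ll), so II-2 is Ll.
Summing over parental genotype combinations, P(offspring is albino) = 2/3·1/4 = 1/6.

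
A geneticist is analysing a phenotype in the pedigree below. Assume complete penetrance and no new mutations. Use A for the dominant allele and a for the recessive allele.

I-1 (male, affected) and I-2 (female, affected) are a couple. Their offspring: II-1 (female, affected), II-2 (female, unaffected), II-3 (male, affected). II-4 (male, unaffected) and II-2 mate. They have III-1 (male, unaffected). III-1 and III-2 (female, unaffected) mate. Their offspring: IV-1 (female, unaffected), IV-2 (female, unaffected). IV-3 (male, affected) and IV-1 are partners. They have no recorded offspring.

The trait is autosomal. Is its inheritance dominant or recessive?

dominant

I-1 and I-2 are both affected yet have an unaffected child II-2. Under a recessive model two affected parents are homozygous and every child would be affected, so the trait cannot be recessive.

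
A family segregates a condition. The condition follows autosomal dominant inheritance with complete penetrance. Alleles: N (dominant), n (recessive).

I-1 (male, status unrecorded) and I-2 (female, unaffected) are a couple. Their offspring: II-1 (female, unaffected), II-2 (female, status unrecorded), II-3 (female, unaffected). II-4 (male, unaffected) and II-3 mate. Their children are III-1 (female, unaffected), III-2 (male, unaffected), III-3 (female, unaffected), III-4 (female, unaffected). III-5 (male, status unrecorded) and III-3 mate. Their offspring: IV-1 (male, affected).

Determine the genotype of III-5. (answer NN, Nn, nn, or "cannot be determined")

III-5's phenotype is unrecorded, and no parent or child forces a single allele at both positions; consistent genotype assignments exist with III-5 as NN or Nn.

cannot be determined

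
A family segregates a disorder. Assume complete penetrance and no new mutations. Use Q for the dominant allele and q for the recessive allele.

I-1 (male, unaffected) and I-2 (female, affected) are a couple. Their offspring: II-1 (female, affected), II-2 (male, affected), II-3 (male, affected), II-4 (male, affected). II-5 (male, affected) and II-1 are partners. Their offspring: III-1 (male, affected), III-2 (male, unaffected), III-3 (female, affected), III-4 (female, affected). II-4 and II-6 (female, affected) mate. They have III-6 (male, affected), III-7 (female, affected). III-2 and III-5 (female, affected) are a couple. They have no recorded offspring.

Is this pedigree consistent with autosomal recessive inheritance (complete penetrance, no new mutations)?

No

Under autosomal recessive, III-2 (unaffected, male) cannot arise from II-5 (affected) × II-1 (affected).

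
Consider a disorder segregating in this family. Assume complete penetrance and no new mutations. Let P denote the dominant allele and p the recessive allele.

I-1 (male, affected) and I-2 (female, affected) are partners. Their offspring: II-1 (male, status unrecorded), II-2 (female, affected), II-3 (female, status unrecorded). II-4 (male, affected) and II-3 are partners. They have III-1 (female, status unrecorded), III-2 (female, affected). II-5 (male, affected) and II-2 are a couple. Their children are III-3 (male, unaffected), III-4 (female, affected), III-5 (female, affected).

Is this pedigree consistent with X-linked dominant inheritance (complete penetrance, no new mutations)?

A consistent assignment under X-linked dominant exists: I-1 X^P Y, I-2 X^P X^p, II-1 X^P Y, II-2 X^P X^p, II-3 X^P X^P, II-4 X^P Y, II-5 X^P Y, III-1 X^P X^P, III-2 X^P X^P, III-3 X^p Y, III-4 X^P X^P, III-5 X^P X^P.
In this assignment every recorded phenotype matches its genotype and every non-founder's genotype is obtainable from its parents' genotypes, so the pedigree is consistent.

Yes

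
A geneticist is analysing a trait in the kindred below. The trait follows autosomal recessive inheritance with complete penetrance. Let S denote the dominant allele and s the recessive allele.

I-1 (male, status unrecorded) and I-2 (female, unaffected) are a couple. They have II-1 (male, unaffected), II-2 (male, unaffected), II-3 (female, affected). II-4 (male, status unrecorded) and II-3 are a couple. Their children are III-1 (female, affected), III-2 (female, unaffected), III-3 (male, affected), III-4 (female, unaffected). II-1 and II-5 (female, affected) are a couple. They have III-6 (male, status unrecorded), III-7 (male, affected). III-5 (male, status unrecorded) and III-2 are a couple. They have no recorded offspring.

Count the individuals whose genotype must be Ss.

Obligate heterozygotes: I-2 is unaffected so carries S and passed s to II-3 (ss), so I-2 is Ss; II-1 is unaffected so carries S and passed s to III-7 (ss), so II-1 is Ss; II-4 passed S to III-2 (Ss, whose s came from II-3) and passed s to III-1 (ss), so II-4 is Ss; III-2 is unaffected so carries S and received s from II-3 (ss), so III-2 is Ss; III-4 is unaffected so carries S and received s from II-3 (ss), so III-4 is Ss.
Every other individual is either homozygous by phenotype or has at least one consistent homozygous assignment, so the count is 5.

5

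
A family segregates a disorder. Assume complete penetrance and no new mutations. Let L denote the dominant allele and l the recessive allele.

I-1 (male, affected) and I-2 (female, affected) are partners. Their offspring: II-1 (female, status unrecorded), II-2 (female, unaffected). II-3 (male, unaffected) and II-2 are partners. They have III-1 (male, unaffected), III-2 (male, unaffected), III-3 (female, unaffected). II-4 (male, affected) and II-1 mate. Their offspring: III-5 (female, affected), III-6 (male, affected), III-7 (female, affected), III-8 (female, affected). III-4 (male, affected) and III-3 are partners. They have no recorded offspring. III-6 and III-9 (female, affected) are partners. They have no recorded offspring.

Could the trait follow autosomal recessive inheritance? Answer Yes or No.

No

Under autosomal recessive, II-2 (unaffected, female) cannot arise from I-1 (affected) × I-2 (affected).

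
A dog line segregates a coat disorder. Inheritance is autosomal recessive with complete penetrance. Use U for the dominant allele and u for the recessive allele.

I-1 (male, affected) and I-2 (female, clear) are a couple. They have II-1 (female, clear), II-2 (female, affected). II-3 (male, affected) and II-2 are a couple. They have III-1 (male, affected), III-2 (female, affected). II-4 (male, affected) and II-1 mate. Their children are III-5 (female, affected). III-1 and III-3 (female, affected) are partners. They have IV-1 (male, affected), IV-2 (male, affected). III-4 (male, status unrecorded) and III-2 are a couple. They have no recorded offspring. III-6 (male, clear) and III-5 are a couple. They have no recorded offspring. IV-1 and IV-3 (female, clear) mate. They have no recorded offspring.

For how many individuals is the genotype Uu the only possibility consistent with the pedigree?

2

Obligate heterozygotes: I-2 is clear so carries U and passed u to II-2 (uu), so I-2 is Uu; II-1 is clear so carries U and received u from I-1 (uu), so II-1 is Uu.
Every other individual is either homozygous by phenotype or has at least one consistent homozygous assignment, so the count is 2.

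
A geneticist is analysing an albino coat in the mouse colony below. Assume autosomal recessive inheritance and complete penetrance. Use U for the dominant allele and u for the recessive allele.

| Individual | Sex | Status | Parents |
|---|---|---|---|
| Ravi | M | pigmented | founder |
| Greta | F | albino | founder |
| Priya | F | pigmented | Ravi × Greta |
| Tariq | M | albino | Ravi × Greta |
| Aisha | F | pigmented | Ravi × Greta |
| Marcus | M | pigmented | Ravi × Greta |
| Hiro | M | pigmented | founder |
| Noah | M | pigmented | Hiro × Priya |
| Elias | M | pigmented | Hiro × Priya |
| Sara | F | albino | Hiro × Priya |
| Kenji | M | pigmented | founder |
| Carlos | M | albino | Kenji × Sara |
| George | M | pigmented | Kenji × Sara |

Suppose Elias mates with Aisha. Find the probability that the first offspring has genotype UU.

1/3

Hiro is pigmented so carries U and passed u to Sara (uu), so Hiro is Uu.
Priya is pigmented so carries U and received u from Greta (uu), so Priya is Uu.
Elias is a pigmented offspring of Hiro (Uu) × Priya (Uu), whose cross gives 1/4 UU : 1/2 Uu : 1/4 uu; conditioning on being pigmented, Elias is UU with probability 1/3, Uu with probability 2/3.
Aisha is pigmented so carries U and received u from Greta (uu), so Aisha is Uu.
Summing over parental genotype combinations, P(offspring has genotype UU) = 1/3·1/2 + 2/3·1/4 = 1/3.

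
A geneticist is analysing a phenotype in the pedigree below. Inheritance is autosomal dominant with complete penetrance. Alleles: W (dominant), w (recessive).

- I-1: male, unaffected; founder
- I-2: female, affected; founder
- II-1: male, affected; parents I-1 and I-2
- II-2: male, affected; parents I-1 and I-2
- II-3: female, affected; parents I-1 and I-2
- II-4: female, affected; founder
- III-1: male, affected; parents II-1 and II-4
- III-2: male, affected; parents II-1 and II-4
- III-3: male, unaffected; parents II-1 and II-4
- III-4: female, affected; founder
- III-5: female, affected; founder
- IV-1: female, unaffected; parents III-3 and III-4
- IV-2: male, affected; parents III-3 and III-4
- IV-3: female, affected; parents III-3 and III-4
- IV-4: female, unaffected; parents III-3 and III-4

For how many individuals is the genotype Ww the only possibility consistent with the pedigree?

7

Obligate heterozygotes: II-1 is affected so carries W and received w from I-1 (ww), so II-1 is Ww; II-2 is affected so carries W and received w from I-1 (ww), so II-2 is Ww; II-3 is affected so carries W and received w from I-1 (ww), so II-3 is Ww; II-4 is affected so carries W and passed w to III-3 (ww), so II-4 is Ww; III-4 is affected so carries W and passed w to IV-1 (ww), so III-4 is Ww; IV-2 is affected so carries W and received w from III-3 (ww), so IV-2 is Ww; IV-3 is affected so carries W and received w from III-3 (ww), so IV-3 is Ww.
Every other individual is either homozygous by phenotype or has at least one consistent homozygous assignment, so the count is 7.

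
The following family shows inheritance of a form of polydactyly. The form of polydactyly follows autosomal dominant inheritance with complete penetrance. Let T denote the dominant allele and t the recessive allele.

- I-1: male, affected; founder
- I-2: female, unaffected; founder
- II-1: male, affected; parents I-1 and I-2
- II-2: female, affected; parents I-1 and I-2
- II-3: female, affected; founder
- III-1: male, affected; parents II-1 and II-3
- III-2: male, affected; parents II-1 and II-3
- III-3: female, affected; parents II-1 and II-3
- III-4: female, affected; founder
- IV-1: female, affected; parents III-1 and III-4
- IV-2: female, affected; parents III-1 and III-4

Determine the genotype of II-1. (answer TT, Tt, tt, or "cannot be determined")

Tt

From phenotype alone, II-1 is TT or Tt.
II-1 is affected so carries T and received t from I-2 (tt), so II-1 is Tt.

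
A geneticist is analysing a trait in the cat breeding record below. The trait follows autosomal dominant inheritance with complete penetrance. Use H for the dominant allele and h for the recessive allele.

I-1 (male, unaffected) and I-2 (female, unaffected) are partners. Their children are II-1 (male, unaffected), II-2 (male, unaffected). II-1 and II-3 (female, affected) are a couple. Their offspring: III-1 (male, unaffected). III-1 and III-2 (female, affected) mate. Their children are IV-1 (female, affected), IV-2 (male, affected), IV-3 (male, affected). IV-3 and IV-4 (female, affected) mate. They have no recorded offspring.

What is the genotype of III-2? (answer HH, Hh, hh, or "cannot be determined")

III-2's phenotype allows HH or Hh, and no parent or child forces a single allele at both positions; consistent genotype assignments exist with III-2 as HH or Hh.

cannot be determined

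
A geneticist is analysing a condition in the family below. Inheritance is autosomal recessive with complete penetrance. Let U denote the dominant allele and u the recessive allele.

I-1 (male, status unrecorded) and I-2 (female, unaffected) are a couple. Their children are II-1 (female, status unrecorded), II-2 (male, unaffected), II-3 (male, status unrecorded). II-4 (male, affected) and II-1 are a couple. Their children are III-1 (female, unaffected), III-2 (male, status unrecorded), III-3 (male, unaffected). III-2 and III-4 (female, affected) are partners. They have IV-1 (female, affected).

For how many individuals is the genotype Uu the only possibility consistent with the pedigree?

2

Obligate heterozygotes: III-1 is unaffected so carries U and received u from II-4 (uu), so III-1 is Uu; III-3 is unaffected so carries U and received u from II-4 (uu), so III-3 is Uu.
Every other individual is either homozygous by phenotype or has at least one consistent homozygous assignment, so the count is 2.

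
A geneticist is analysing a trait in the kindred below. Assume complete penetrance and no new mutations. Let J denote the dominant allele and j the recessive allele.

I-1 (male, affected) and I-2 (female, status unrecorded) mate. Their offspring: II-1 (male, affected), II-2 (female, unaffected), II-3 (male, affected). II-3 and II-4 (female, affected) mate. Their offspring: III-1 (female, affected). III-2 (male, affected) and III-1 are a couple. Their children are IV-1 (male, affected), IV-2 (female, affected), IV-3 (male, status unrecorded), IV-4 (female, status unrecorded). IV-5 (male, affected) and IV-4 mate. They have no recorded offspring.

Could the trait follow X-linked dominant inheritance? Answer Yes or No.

Under X-linked dominant, II-2 (unaffected, female) cannot arise from I-1 (affected) × I-2 (unrecorded).

No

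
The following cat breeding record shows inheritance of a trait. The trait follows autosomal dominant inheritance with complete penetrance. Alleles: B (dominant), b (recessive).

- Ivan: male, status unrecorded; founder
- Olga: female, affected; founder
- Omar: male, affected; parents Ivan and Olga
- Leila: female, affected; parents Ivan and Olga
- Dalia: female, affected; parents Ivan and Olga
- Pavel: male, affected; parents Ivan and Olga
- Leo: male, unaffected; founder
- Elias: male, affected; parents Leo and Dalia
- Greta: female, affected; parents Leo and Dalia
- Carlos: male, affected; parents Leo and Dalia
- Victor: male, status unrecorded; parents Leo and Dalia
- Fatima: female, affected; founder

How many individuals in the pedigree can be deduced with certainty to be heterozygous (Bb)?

Obligate heterozygotes: Elias is affected so carries B and received b from Leo (bb), so Elias is Bb; Greta is affected so carries B and received b from Leo (bb), so Greta is Bb; Carlos is affected so carries B and received b from Leo (bb), so Carlos is Bb.
Every other individual is either homozygous by phenotype or has at least one consistent homozygous assignment, so the count is 3.

3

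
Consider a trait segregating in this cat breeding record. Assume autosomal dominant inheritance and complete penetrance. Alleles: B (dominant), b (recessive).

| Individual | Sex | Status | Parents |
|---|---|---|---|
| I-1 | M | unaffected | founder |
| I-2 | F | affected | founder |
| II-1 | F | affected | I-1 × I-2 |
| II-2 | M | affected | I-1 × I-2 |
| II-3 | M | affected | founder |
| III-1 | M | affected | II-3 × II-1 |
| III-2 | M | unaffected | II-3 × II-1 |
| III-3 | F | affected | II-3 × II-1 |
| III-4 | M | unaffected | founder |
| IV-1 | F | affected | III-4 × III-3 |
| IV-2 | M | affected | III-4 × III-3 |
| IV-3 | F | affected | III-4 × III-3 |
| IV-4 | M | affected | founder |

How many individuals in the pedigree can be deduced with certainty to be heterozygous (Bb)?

6

Obligate heterozygotes: II-1 is affected so carries B and received b from I-1 (bb), so II-1 is Bb; II-2 is affected so carries B and received b from I-1 (bb), so II-2 is Bb; II-3 is affected so carries B and passed b to III-2 (bb), so II-3 is Bb; IV-1 is affected so carries B and received b from III-4 (bb), so IV-1 is Bb; IV-2 is affected so carries B and received b from III-4 (bb), so IV-2 is Bb; IV-3 is affected so carries B and received b from III-4 (bb), so IV-3 is Bb.
Every other individual is either homozygous by phenotype or has at least one consistent homozygous assignment, so the count is 6.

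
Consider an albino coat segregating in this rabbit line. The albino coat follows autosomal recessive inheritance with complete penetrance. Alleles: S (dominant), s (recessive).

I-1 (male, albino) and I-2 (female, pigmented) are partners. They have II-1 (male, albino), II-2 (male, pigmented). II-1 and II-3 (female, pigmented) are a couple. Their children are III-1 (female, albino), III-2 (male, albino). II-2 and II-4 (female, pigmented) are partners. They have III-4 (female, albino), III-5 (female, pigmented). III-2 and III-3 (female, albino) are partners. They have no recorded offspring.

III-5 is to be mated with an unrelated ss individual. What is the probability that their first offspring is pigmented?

2/3

II-2 is pigmented so carries S and received s from I-1 (ss), so II-2 is Ss.
II-4 is pigmented so carries S and passed s to III-4 (ss), so II-4 is Ss.
III-5 is a pigmented offspring of II-2 (Ss) × II-4 (Ss), whose cross gives 1/4 SS : 1/2 Ss : 1/4 ss; conditioning on being pigmented, III-5 is SS with probability 1/3, Ss with probability 2/3.
Summing over parental genotype combinations, P(offspring is pigmented) = 1/3·1 + 2/3·1/2 = 2/3.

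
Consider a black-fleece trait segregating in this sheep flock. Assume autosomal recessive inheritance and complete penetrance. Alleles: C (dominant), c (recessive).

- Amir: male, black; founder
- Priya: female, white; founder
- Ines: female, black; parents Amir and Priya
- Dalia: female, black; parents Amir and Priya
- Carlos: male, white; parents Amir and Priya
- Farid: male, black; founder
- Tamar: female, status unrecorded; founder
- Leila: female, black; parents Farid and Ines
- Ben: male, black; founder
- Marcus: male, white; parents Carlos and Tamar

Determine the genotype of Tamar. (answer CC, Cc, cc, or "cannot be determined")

cannot be determined

Tamar's phenotype is unrecorded, and no parent or child forces a single allele at both positions; consistent genotype assignments exist with Tamar as CC or Cc or cc.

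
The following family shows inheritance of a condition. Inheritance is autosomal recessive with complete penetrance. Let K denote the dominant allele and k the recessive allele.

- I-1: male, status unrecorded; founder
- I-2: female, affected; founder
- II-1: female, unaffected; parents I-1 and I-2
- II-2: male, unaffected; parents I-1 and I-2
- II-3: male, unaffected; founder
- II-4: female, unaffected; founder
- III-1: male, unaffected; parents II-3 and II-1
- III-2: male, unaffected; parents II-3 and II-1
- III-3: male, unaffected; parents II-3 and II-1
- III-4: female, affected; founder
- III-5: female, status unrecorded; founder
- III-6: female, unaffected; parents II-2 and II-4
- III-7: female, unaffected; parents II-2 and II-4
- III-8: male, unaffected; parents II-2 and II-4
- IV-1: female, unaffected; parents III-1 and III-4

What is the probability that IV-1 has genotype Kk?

IV-1 is unaffected so carries K and received k from III-4 (kk), so IV-1 is Kk, giving P(Kk) = 1.

1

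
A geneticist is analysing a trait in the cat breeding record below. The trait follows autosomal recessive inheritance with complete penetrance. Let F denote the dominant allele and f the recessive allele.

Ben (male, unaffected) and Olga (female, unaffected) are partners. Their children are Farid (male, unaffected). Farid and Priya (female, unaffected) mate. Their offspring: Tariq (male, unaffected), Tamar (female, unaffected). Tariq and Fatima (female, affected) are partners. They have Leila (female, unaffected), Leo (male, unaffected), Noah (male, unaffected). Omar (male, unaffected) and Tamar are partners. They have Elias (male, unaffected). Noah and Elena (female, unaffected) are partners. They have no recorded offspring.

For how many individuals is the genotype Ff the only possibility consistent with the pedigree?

3

Obligate heterozygotes: Leila is unaffected so carries F and received f from Fatima (ff), so Leila is Ff; Leo is unaffected so carries F and received f from Fatima (ff), so Leo is Ff; Noah is unaffected so carries F and received f from Fatima (ff), so Noah is Ff.
Every other individual is either homozygous by phenotype or has at least one consistent homozygous assignment, so the count is 3.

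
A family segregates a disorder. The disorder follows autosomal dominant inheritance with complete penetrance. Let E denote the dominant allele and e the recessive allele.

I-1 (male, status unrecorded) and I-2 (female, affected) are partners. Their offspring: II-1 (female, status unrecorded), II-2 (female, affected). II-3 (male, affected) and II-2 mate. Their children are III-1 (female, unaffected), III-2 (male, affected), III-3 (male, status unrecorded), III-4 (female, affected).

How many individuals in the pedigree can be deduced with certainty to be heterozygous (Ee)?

Obligate heterozygotes: II-2 is affected so carries E and passed e to III-1 (ee), so II-2 is Ee; II-3 is affected so carries E and passed e to III-1 (ee), so II-3 is Ee.
Every other individual is either homozygous by phenotype or has at least one consistent homozygous assignment, so the count is 2.

2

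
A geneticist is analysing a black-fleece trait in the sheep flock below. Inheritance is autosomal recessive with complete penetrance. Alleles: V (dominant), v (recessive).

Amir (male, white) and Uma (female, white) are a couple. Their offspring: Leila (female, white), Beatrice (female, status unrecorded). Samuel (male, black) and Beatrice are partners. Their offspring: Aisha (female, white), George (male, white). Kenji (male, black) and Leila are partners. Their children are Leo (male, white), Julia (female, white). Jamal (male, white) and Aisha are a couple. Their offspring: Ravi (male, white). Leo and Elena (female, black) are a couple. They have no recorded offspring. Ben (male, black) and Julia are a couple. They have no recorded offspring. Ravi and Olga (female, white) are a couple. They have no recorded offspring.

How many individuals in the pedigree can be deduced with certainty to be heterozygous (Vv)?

4

Obligate heterozygotes: Aisha is white so carries V and received v from Samuel (vv), so Aisha is Vv; George is white so carries V and received v from Samuel (vv), so George is Vv; Leo is white so carries V and received v from Kenji (vv), so Leo is Vv; Julia is white so carries V and received v from Kenji (vv), so Julia is Vv.
Every other individual is either homozygous by phenotype or has at least one consistent homozygous assignment, so the count is 4.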